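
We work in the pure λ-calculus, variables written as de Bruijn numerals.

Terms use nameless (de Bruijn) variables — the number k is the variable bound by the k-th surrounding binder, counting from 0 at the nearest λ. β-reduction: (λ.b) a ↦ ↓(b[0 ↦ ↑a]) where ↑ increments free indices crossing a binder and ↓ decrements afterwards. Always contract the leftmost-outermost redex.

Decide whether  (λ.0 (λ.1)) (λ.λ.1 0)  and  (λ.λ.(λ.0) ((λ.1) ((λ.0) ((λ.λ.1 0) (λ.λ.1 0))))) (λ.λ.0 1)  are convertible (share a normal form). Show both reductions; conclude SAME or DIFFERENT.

Term A:
  start: (λ.0 (λ.1)) (λ.λ.1 0)
  →1  (λ.λ.1 0) (λ.λ.λ.1 0)
  →2  λ.(λ.λ.λ.1 0) 0
  →3  λ.λ.λ.1 0

Term B:
  start: (λ.λ.(λ.0) ((λ.1) ((λ.0) ((λ.λ.1 0) (λ.λ.1 0))))) (λ.λ.0 1)
  →1  λ.(λ.0) ((λ.1) ((λ.0) ((λ.λ.1 0) (λ.λ.1 0))))
  →2  λ.(λ.1) ((λ.0) ((λ.λ.1 0) (λ.λ.1 0)))
  →3  λ.0

Answer: DIFFERENT — A ⇓ λ.λ.λ.1 0, B ⇓ λ.0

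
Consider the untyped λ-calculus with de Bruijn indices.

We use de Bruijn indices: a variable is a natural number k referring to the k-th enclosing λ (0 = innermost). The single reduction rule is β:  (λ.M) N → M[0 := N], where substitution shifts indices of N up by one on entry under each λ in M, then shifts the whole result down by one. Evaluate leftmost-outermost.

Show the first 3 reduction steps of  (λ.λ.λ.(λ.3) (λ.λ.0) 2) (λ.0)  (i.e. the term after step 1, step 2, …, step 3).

  start: (λ.λ.λ.(λ.3) (λ.λ.0) 2) (λ.0)
  [1] λ.λ.(λ.λ.0) (λ.λ.0) (λ.0)
  [2] λ.λ.(λ.0) (λ.0)
  [3] λ.λ.λ.0

Answer: after 3 steps: λ.λ.λ.0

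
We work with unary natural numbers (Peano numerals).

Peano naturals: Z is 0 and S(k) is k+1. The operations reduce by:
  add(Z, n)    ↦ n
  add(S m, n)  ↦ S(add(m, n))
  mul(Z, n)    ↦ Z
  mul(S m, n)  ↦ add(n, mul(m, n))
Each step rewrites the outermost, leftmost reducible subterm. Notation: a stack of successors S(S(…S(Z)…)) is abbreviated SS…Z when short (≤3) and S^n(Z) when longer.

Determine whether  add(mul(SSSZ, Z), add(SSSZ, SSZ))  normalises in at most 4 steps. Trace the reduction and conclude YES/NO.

Answer: NO — after 4 steps the term is add(mul(SZ, Z), add(SSSZ, SSZ)), not yet normal

Derivation:
  start: add(mul(SSSZ, Z), add(SSSZ, SSZ))
  [1] add(add(Z, mul(SSZ, Z)), add(SSSZ, SSZ))
  [2] add(mul(SSZ, Z), add(SSSZ, SSZ))
  [3] add(add(Z, mul(SZ, Z)), add(SSSZ, SSZ))
  [4] add(mul(SZ, Z), add(SSSZ, SSZ))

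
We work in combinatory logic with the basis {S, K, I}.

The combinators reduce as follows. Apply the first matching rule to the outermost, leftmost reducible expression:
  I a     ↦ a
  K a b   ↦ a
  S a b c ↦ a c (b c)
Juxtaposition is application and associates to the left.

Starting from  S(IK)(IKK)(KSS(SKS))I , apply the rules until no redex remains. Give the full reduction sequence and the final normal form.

Answer: normal form = S(SKS)I  (in 4 steps)

Working:
  start: S(IK)(IKK)(KSS(SKS))I
  step 1: IK(KSS(SKS))(IKK(KSS(SKS)))I
  step 2: K(KSS(SKS))(IKK(KSS(SKS)))I
  step 3: KSS(SKS)I
  step 4: S(SKS)I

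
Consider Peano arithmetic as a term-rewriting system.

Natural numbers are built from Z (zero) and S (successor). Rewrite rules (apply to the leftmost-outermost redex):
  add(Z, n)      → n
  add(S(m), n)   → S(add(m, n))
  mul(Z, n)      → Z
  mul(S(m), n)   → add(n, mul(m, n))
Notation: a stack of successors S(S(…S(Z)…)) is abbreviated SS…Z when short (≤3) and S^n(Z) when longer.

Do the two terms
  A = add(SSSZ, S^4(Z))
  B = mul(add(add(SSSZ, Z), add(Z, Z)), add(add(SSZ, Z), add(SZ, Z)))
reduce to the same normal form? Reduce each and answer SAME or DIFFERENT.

Term A:
  start: add(SSSZ, S^4(Z))
  →1  S(add(SSZ, S^4(Z)))
  →2  S(S(add(SZ, S^4(Z))))
  →3  S(S(S(add(Z, S^4(Z)))))
  →4  S^7(Z)

Term B:
  start: mul(add(add(SSSZ, Z), add(Z, Z)), add(add(SSZ, Z), add(SZ, Z)))
  →1  mul(add(S(add(SSZ, Z)), add(Z, Z)), add(add(SSZ, Z), add(SZ, Z)))
  →2  mul(S(add(add(SSZ, Z), add(Z, Z))), add(add(SSZ, Z), add(SZ, Z)))
  →3  add(add(add(SSZ, Z), add(SZ, Z)), mul(add(add(SSZ, Z), add(Z, Z)), add(add(SSZ, Z), add(SZ, Z))))
  →4  add(add(S(add(SZ, Z)), add(SZ, Z)), mul(add(add(SSZ, Z), add(Z, Z)), add(add(SSZ, Z), add(SZ, Z))))
  →5  add(S(add(add(SZ, Z), add(SZ, Z))), mul(add(add(SSZ, Z), add(Z, Z)), add(add(SSZ, Z), add(SZ, Z))))
  →6  S(add(add(add(SZ, Z), add(SZ, Z)), mul(add(add(SSZ, Z), add(Z, Z)), add(add(SSZ, Z), add(SZ, Z)))))
  →7  S(add(add(S(add(Z, Z)), add(SZ, Z)), mul(add(add(SSZ, Z), add(Z, Z)), add(add(SSZ, Z), add(SZ, Z)))))
  →8  S(add(S(add(add(Z, Z), add(SZ, Z))), mul(add(add(SSZ, Z), add(Z, Z)), add(add(SSZ, Z), add(SZ, Z)))))
  →9  S(S(add(add(add(Z, Z), add(SZ, Z)), mul(add(add(SSZ, Z), add(Z, Z)), add(add(SSZ, Z), add(SZ, Z))))))
  →10  S(S(add(add(Z, add(SZ, Z)), mul(add(add(SSZ, Z), add(Z, Z)), add(add(SSZ, Z), add(SZ, Z))))))
  →11  S(S(add(add(SZ, Z), mul(add(add(SSZ, Z), add(Z, Z)), add(add(SSZ, Z), add(SZ, Z))))))
  →12  S(S(add(S(add(Z, Z)), mul(add(add(SSZ, Z), add(Z, Z)), add(add(SSZ, Z), add(SZ, Z))))))
  →13  S(S(S(add(add(Z, Z), mul(add(add(SSZ, Z), add(Z, Z)), add(add(SSZ, Z), add(SZ, Z)))))))
  →14  S(S(S(add(Z, mul(add(add(SSZ, Z), add(Z, Z)), add(add(SSZ, Z), add(SZ, Z)))))))
  →15  S(S(S(mul(add(add(SSZ, Z), add(Z, Z)), add(add(SSZ, Z), add(SZ, Z))))))
  →16  S(S(S(mul(add(S(add(SZ, Z)), add(Z, Z)), add(add(SSZ, Z), add(SZ, Z))))))
  →17  S(S(S(mul(S(add(add(SZ, Z), add(Z, Z))), add(add(SSZ, Z), add(SZ, Z))))))
  →18  S(S(S(add(add(add(SSZ, Z), add(SZ, Z)), mul(add(add(SZ, Z), add(Z, Z)), add(add(SSZ, Z), add(SZ, Z)))))))
  →19  S(S(S(add(add(S(add(SZ, Z)), add(SZ, Z)), mul(add(add(SZ, Z), add(Z, Z)), add(add(SSZ, Z), add(SZ, Z)))))))
  →20  S(S(S(add(S(add(add(SZ, Z), add(SZ, Z))), mul(add(add(SZ, Z), add(Z, Z)), add(add(SSZ, Z), add(SZ, Z)))))))
  →21  S(S(S(S(add(add(add(SZ, Z), add(SZ, Z)), mul(add(add(SZ, Z), add(Z, Z)), add(add(SSZ, Z), add(SZ, Z))))))))
  →22  S(S(S(S(add(add(S(add(Z, Z)), add(SZ, Z)), mul(add(add(SZ, Z), add(Z, Z)), add(add(SSZ, Z), add(SZ, Z))))))))
  →23  S(S(S(S(add(S(add(add(Z, Z), add(SZ, Z))), mul(add(add(SZ, Z), add(Z, Z)), add(add(SSZ, Z), add(SZ, Z))))))))
  →24  S(S(S(S(S(add(add(add(Z, Z), add(SZ, Z)), mul(add(add(SZ, Z), add(Z, Z)), add(add(SSZ, Z), add(SZ, Z)))))))))
  →25  S(S(S(S(S(add(add(Z, add(SZ, Z)), mul(add(add(SZ, Z), add(Z, Z)), add(add(SSZ, Z), add(SZ, Z)))))))))
  →26  S(S(S(S(S(add(add(SZ, Z), mul(add(add(SZ, Z), add(Z, Z)), add(add(SSZ, Z), add(SZ, Z)))))))))
  →27  S(S(S(S(S(add(S(add(Z, Z)), mul(add(add(SZ, Z), add(Z, Z)), add(add(SSZ, Z), add(SZ, Z)))))))))
  →28  S(S(S(S(S(S(add(add(Z, Z), mul(add(add(SZ, Z), add(Z, Z)), add(add(SSZ, Z), add(SZ, Z))))))))))
  →29  S(S(S(S(S(S(add(Z, mul(add(add(SZ, Z), add(Z, Z)), add(add(SSZ, Z), add(SZ, Z))))))))))
  →30  S(S(S(S(S(S(mul(add(add(SZ, Z), add(Z, Z)), add(add(SSZ, Z), add(SZ, Z)))))))))
  →31  S(S(S(S(S(S(mul(add(S(add(Z, Z)), add(Z, Z)), add(add(SSZ, Z), add(SZ, Z)))))))))
  →32  S(S(S(S(S(S(mul(S(add(add(Z, Z), add(Z, Z))), add(add(SSZ, Z), add(SZ, Z)))))))))
  →33  S(S(S(S(S(S(add(add(add(SSZ, Z), add(SZ, Z)), mul(add(add(Z, Z), add(Z, Z)), add(add(SSZ, Z), add(SZ, Z))))))))))
  →34  S(S(S(S(S(S(add(add(S(add(SZ, Z)), add(SZ, Z)), mul(add(add(Z, Z), add(Z, Z)), add(add(SSZ, Z), add(SZ, Z))))))))))
  →35  S(S(S(S(S(S(add(S(add(add(SZ, Z), add(SZ, Z))), mul(add(add(Z, Z), add(Z, Z)), add(add(SSZ, Z), add(SZ, Z))))))))))
  →36  S(S(S(S(S(S(S(add(add(add(SZ, Z), add(SZ, Z)), mul(add(add(Z, Z), add(Z, Z)), add(add(SSZ, Z), add(SZ, Z)))))))))))
  →37  S(S(S(S(S(S(S(add(add(S(add(Z, Z)), add(SZ, Z)), mul(add(add(Z, Z), add(Z, Z)), add(add(SSZ, Z), add(SZ, Z)))))))))))
  →38  S(S(S(S(S(S(S(add(S(add(add(Z, Z), add(SZ, Z))), mul(add(add(Z, Z), add(Z, Z)), add(add(SSZ, Z), add(SZ, Z)))))))))))
  →39  S(S(S(S(S(S(S(S(add(add(add(Z, Z), add(SZ, Z)), mul(add(add(Z, Z), add(Z, Z)), add(add(SSZ, Z), add(SZ, Z))))))))))))
  →40  S(S(S(S(S(S(S(S(add(add(Z, add(SZ, Z)), mul(add(add(Z, Z), add(Z, Z)), add(add(SSZ, Z), add(SZ, Z))))))))))))
  →41  S(S(S(S(S(S(S(S(add(add(SZ, Z), mul(add(add(Z, Z), add(Z, Z)), add(add(SSZ, Z), add(SZ, Z))))))))))))
  →42  S(S(S(S(S(S(S(S(add(S(add(Z, Z)), mul(add(add(Z, Z), add(Z, Z)), add(add(SSZ, Z), add(SZ, Z))))))))))))
  →43  S(S(S(S(S(S(S(S(S(add(add(Z, Z), mul(add(add(Z, Z), add(Z, Z)), add(add(SSZ, Z), add(SZ, Z)))))))))))))
  →44  S(S(S(S(S(S(S(S(S(add(Z, mul(add(add(Z, Z), add(Z, Z)), add(add(SSZ, Z), add(SZ, Z)))))))))))))
  →45  S(S(S(S(S(S(S(S(S(mul(add(add(Z, Z), add(Z, Z)), add(add(SSZ, Z), add(SZ, Z))))))))))))
  →46  S(S(S(S(S(S(S(S(S(mul(add(Z, add(Z, Z)), add(add(SSZ, Z), add(SZ, Z))))))))))))
  →47  S(S(S(S(S(S(S(S(S(mul(add(Z, Z), add(add(SSZ, Z), add(SZ, Z))))))))))))
  →48  S(S(S(S(S(S(S(S(S(mul(Z, add(add(SSZ, Z), add(SZ, Z))))))))))))
  →49  S^9(Z)

Answer: DIFFERENT — A ⇓ S^7(Z), B ⇓ S^9(Z)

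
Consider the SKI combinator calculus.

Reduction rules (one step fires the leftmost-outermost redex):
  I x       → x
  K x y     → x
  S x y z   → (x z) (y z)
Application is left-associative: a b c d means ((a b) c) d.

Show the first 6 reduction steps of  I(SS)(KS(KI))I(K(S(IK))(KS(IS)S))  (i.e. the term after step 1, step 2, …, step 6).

  start: I(SS)(KS(KI))I(K(S(IK))(KS(IS)S))
  →1  SS(KS(KI))I(K(S(IK))(KS(IS)S))
  →2  SI(KS(KI)I)(K(S(IK))(KS(IS)S))
  →3  I(K(S(IK))(KS(IS)S))(KS(KI)I(K(S(IK))(KS(IS)S)))
  →4  K(S(IK))(KS(IS)S)(KS(KI)I(K(S(IK))(KS(IS)S)))
  →5  S(IK)(KS(KI)I(K(S(IK))(KS(IS)S)))
  →6  SK(KS(KI)I(K(S(IK))(KS(IS)S)))

Answer: after 6 steps: SK(KS(KI)I(K(S(IK))(KS(IS)S)))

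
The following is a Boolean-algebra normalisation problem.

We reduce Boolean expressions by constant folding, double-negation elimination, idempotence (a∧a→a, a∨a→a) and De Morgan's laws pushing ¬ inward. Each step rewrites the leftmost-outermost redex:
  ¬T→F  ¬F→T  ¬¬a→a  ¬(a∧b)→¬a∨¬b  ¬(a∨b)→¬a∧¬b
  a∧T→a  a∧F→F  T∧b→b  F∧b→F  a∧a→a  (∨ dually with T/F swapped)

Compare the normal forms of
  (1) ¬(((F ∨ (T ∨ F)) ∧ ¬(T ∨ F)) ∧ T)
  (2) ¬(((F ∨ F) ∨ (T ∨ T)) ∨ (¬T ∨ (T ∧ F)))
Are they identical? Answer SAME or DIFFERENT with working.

Term A:
  start: ¬(((F ∨ (T ∨ F)) ∧ ¬(T ∨ F)) ∧ T)
  step 1: ¬((F ∨ (T ∨ F)) ∧ ¬(T ∨ F)) ∨ ¬T
  step 2: (¬(F ∨ (T ∨ F)) ∨ ¬¬(T ∨ F)) ∨ ¬T
  step 3: ((¬F ∧ ¬(T ∨ F)) ∨ ¬¬(T ∨ F)) ∨ ¬T
  step 4: ((T ∧ ¬(T ∨ F)) ∨ ¬¬(T ∨ F)) ∨ ¬T
  step 5: (¬(T ∨ F) ∨ ¬¬(T ∨ F)) ∨ ¬T
  step 6: ((¬T ∧ ¬F) ∨ ¬¬(T ∨ F)) ∨ ¬T
  step 7: ((F ∧ ¬F) ∨ ¬¬(T ∨ F)) ∨ ¬T
  step 8: (F ∨ ¬¬(T ∨ F)) ∨ ¬T
  step 9: ¬¬(T ∨ F) ∨ ¬T
  step 10: (T ∨ F) ∨ ¬T
  step 11: T ∨ ¬T
  step 12: T

Term B:
  start: ¬(((F ∨ F) ∨ (T ∨ T)) ∨ (¬T ∨ (T ∧ F)))
  step 1: ¬((F ∨ F) ∨ (T ∨ T)) ∧ ¬(¬T ∨ (T ∧ F))
  step 2: (¬(F ∨ F) ∧ ¬(T ∨ T)) ∧ ¬(¬T ∨ (T ∧ F))
  step 3: ((¬F ∧ ¬F) ∧ ¬(T ∨ T)) ∧ ¬(¬T ∨ (T ∧ F))
  step 4: (¬F ∧ ¬(T ∨ T)) ∧ ¬(¬T ∨ (T ∧ F))
  step 5: (T ∧ ¬(T ∨ T)) ∧ ¬(¬T ∨ (T ∧ F))
  step 6: ¬(T ∨ T) ∧ ¬(¬T ∨ (T ∧ F))
  step 7: (¬T ∧ ¬T) ∧ ¬(¬T ∨ (T ∧ F))
  step 8: ¬T ∧ ¬(¬T ∨ (T ∧ F))
  step 9: F ∧ ¬(¬T ∨ (T ∧ F))
  step 10: F

Answer: DIFFERENT — A ⇓ T, B ⇓ F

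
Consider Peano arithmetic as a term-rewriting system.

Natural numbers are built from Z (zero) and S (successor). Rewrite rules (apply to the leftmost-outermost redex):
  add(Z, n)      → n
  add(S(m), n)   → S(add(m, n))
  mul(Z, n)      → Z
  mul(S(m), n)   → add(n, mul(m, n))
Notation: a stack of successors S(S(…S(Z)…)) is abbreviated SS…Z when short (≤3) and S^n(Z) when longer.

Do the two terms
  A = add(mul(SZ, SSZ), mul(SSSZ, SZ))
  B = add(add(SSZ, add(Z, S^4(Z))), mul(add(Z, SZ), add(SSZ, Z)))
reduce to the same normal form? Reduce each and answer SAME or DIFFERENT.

Term A:
  start: add(mul(SZ, SSZ), mul(SSSZ, SZ))
  step 1: add(add(SSZ, mul(Z, SSZ)), mul(SSSZ, SZ))
  step 2: add(S(add(SZ, mul(Z, SSZ))), mul(SSSZ, SZ))
  step 3: S(add(add(SZ, mul(Z, SSZ)), mul(SSSZ, SZ)))
  step 4: S(add(S(add(Z, mul(Z, SSZ))), mul(SSSZ, SZ)))
  step 5: S(S(add(add(Z, mul(Z, SSZ)), mul(SSSZ, SZ))))
  step 6: S(S(add(mul(Z, SSZ), mul(SSSZ, SZ))))
  step 7: S(S(add(Z, mul(SSSZ, SZ))))
  step 8: S(S(mul(SSSZ, SZ)))
  step 9: S(S(add(SZ, mul(SSZ, SZ))))
  step 10: S(S(S(add(Z, mul(SSZ, SZ)))))
  step 11: S(S(S(mul(SSZ, SZ))))
  step 12: S(S(S(add(SZ, mul(SZ, SZ)))))
  step 13: S(S(S(S(add(Z, mul(SZ, SZ))))))
  step 14: S(S(S(S(mul(SZ, SZ)))))
  step 15: S(S(S(S(add(SZ, mul(Z, SZ))))))
  step 16: S(S(S(S(S(add(Z, mul(Z, SZ)))))))
  step 17: S(S(S(S(S(mul(Z, SZ))))))
  step 18: S^5(Z)

Term B:
  start: add(add(SSZ, add(Z, S^4(Z))), mul(add(Z, SZ), add(SSZ, Z)))
  step 1: add(S(add(SZ, add(Z, S^4(Z)))), mul(add(Z, SZ), add(SSZ, Z)))
  step 2: S(add(add(SZ, add(Z, S^4(Z))), mul(add(Z, SZ), add(SSZ, Z))))
  step 3: S(add(S(add(Z, add(Z, S^4(Z)))), mul(add(Z, SZ), add(SSZ, Z))))
  step 4: S(S(add(add(Z, add(Z, S^4(Z))), mul(add(Z, SZ), add(SSZ, Z)))))
  step 5: S(S(add(add(Z, S^4(Z)), mul(add(Z, SZ), add(SSZ, Z)))))
  step 6: S(S(add(S^4(Z), mul(add(Z, SZ), add(SSZ, Z)))))
  step 7: S(S(S(add(SSSZ, mul(add(Z, SZ), add(SSZ, Z))))))
  step 8: S(S(S(S(add(SSZ, mul(add(Z, SZ), add(SSZ, Z)))))))
  step 9: S(S(S(S(S(add(SZ, mul(add(Z, SZ), add(SSZ, Z))))))))
  step 10: S(S(S(S(S(S(add(Z, mul(add(Z, SZ), add(SSZ, Z)))))))))
  step 11: S(S(S(S(S(S(mul(add(Z, SZ), add(SSZ, Z))))))))
  step 12: S(S(S(S(S(S(mul(SZ, add(SSZ, Z))))))))
  step 13: S(S(S(S(S(S(add(add(SSZ, Z), mul(Z, add(SSZ, Z)))))))))
  step 14: S(S(S(S(S(S(add(S(add(SZ, Z)), mul(Z, add(SSZ, Z)))))))))
  step 15: S(S(S(S(S(S(S(add(add(SZ, Z), mul(Z, add(SSZ, Z))))))))))
  step 16: S(S(S(S(S(S(S(add(S(add(Z, Z)), mul(Z, add(SSZ, Z))))))))))
  step 17: S(S(S(S(S(S(S(S(add(add(Z, Z), mul(Z, add(SSZ, Z)))))))))))
  step 18: S(S(S(S(S(S(S(S(add(Z, mul(Z, add(SSZ, Z)))))))))))
  step 19: S(S(S(S(S(S(S(S(mul(Z, add(SSZ, Z))))))))))
  step 20: S^8(Z)

Answer: DIFFERENT — A ⇓ S^5(Z), B ⇓ S^8(Z)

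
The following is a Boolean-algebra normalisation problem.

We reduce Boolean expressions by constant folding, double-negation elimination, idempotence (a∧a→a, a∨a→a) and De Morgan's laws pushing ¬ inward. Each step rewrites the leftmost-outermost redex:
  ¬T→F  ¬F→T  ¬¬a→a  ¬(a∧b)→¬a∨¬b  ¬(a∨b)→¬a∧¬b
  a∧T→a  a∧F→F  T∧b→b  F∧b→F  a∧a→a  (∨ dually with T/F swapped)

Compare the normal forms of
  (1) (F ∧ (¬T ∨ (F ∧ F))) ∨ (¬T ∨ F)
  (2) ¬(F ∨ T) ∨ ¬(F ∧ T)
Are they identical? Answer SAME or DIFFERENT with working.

Answer: DIFFERENT — A ⇓ F, B ⇓ T

Derivation:
Term A:
  start: (F ∧ (¬T ∨ (F ∧ F))) ∨ (¬T ∨ F)
  step 1: F ∨ (¬T ∨ F)
  step 2: ¬T ∨ F
  step 3: ¬T
  step 4: F

Term B:
  start: ¬(F ∨ T) ∨ ¬(F ∧ T)
  step 1: (¬F ∧ ¬T) ∨ ¬(F ∧ T)
  step 2: (T ∧ ¬T) ∨ ¬(F ∧ T)
  step 3: ¬T ∨ ¬(F ∧ T)
  step 4: F ∨ ¬(F ∧ T)
  step 5: ¬(F ∧ T)
  step 6: ¬F ∨ ¬T
  step 7: T ∨ ¬T
  step 8: T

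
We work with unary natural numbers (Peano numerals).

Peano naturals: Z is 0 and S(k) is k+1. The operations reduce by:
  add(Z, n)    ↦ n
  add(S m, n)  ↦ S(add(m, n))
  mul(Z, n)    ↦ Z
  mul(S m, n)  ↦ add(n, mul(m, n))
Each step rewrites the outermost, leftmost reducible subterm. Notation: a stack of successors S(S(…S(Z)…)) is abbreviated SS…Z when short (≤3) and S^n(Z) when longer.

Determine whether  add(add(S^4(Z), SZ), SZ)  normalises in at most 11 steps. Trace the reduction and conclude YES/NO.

Answer: YES — reaches normal form S^6(Z) in 11 ≤ 11 steps

Derivation:
  start: add(add(S^4(Z), SZ), SZ)
  [1] add(S(add(SSSZ, SZ)), SZ)
  [2] S(add(add(SSSZ, SZ), SZ))
  [3] S(add(S(add(SSZ, SZ)), SZ))
  [4] S(S(add(add(SSZ, SZ), SZ)))
  [5] S(S(add(S(add(SZ, SZ)), SZ)))
  [6] S(S(S(add(add(SZ, SZ), SZ))))
  [7] S(S(S(add(S(add(Z, SZ)), SZ))))
  [8] S(S(S(S(add(add(Z, SZ), SZ)))))
  [9] S(S(S(S(add(SZ, SZ)))))
  [10] S(S(S(S(S(add(Z, SZ))))))
  [11] S^6(Z)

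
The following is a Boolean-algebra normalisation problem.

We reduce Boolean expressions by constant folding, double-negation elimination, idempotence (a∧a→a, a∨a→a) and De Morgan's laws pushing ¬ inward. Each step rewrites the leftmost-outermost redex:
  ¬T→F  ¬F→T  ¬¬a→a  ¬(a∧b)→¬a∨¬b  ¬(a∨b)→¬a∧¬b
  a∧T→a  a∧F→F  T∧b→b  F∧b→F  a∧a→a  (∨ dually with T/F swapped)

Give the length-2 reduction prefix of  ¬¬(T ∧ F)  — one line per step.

  start: ¬¬(T ∧ F)
  →1  T ∧ F
  →2  F

Answer: after 2 steps: F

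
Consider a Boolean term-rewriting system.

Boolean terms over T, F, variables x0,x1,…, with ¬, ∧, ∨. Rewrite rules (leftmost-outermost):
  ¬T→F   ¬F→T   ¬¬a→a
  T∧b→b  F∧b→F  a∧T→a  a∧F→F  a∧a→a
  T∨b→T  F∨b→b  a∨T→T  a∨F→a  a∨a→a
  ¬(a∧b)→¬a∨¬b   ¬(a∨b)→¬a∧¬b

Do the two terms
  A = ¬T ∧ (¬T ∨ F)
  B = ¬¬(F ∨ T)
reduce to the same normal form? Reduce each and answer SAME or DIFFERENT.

Term A:
  start: ¬T ∧ (¬T ∨ F)
  step 1: F ∧ (¬T ∨ F)
  step 2: F

Term B:
  start: ¬¬(F ∨ T)
  step 1: F ∨ T
  step 2: T

Answer: DIFFERENT — A ⇓ F, B ⇓ T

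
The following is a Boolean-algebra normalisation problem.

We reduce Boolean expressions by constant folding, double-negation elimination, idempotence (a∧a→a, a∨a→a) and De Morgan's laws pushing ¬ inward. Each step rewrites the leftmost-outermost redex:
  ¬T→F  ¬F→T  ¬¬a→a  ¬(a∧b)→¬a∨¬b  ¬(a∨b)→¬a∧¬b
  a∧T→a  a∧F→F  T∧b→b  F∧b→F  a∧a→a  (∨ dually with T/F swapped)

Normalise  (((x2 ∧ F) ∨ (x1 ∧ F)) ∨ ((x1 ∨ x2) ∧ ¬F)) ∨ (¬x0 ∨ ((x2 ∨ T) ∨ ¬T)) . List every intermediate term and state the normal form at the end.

  start: (((x2 ∧ F) ∨ (x1 ∧ F)) ∨ ((x1 ∨ x2) ∧ ¬F)) ∨ (¬x0 ∨ ((x2 ∨ T) ∨ ¬T))
  →1  ((F ∨ (x1 ∧ F)) ∨ ((x1 ∨ x2) ∧ ¬F)) ∨ (¬x0 ∨ ((x2 ∨ T) ∨ ¬T))
  →2  ((x1 ∧ F) ∨ ((x1 ∨ x2) ∧ ¬F)) ∨ (¬x0 ∨ ((x2 ∨ T) ∨ ¬T))
  →3  (F ∨ ((x1 ∨ x2) ∧ ¬F)) ∨ (¬x0 ∨ ((x2 ∨ T) ∨ ¬T))
  →4  ((x1 ∨ x2) ∧ ¬F) ∨ (¬x0 ∨ ((x2 ∨ T) ∨ ¬T))
  →5  ((x1 ∨ x2) ∧ T) ∨ (¬x0 ∨ ((x2 ∨ T) ∨ ¬T))
  →6  (x1 ∨ x2) ∨ (¬x0 ∨ ((x2 ∨ T) ∨ ¬T))
  →7  (x1 ∨ x2) ∨ (¬x0 ∨ (T ∨ ¬T))
  →8  (x1 ∨ x2) ∨ (¬x0 ∨ T)
  →9  (x1 ∨ x2) ∨ T
  →10  T

Answer: normal form = T  (in 10 steps)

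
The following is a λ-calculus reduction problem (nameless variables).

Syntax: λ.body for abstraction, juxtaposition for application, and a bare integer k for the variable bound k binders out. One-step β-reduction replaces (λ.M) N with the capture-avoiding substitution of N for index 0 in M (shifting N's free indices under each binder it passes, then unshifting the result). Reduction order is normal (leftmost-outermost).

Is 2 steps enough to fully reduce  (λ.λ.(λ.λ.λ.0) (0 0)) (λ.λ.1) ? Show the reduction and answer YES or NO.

  start: (λ.λ.(λ.λ.λ.0) (0 0)) (λ.λ.1)
  [1] λ.(λ.λ.λ.0) (0 0)
  [2] λ.λ.λ.0

Answer: YES — reaches normal form λ.λ.λ.0 in 2 ≤ 2 steps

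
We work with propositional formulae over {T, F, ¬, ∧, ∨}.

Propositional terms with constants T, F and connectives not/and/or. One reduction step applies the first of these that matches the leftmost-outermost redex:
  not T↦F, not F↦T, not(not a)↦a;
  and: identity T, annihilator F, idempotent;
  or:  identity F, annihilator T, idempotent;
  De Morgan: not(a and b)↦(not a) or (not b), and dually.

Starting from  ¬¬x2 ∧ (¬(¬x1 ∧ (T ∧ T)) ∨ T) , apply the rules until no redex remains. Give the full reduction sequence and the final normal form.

Answer: normal form = x2  (in 3 steps)

Working:
  start: ¬¬x2 ∧ (¬(¬x1 ∧ (T ∧ T)) ∨ T)
  [1] x2 ∧ (¬(¬x1 ∧ (T ∧ T)) ∨ T)
  [2] x2 ∧ T
  [3] x2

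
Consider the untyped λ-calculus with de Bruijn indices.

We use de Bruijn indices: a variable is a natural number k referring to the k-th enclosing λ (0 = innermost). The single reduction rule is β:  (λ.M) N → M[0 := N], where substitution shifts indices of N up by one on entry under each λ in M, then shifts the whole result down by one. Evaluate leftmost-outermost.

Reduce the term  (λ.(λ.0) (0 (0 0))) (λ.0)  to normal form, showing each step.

Answer: normal form = λ.0  (in 4 steps)

Working:
  start: (λ.(λ.0) (0 (0 0))) (λ.0)
  [1] (λ.0) ((λ.0) ((λ.0) (λ.0)))
  [2] (λ.0) ((λ.0) (λ.0))
  [3] (λ.0) (λ.0)
  [4] λ.0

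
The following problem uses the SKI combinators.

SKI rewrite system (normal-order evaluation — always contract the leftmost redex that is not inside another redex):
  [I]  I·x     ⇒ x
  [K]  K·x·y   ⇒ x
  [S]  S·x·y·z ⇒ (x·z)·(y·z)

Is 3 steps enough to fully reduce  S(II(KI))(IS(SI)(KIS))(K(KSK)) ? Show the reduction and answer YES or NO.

Answer: NO — after 3 steps the term is KI(K(KSK))(IS(SI)(KIS)(K(KSK))), not yet normal

Reduction:
  start: S(II(KI))(IS(SI)(KIS))(K(KSK))
  step 1: II(KI)(K(KSK))(IS(SI)(KIS)(K(KSK)))
  step 2: I(KI)(K(KSK))(IS(SI)(KIS)(K(KSK)))
  step 3: KI(K(KSK))(IS(SI)(KIS)(K(KSK)))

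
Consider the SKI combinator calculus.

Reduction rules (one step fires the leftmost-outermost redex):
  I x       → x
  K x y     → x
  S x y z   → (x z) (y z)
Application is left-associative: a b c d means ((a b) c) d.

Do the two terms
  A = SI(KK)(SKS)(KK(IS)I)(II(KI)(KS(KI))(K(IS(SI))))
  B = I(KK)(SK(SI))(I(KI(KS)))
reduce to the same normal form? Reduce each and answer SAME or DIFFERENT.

Answer: SAME — A ⇓ KI, B ⇓ KI

Working:
Term A:
  start: SI(KK)(SKS)(KK(IS)I)(II(KI)(KS(KI))(K(IS(SI))))
  →1  I(SKS)(KK(SKS))(KK(IS)I)(II(KI)(KS(KI))(K(IS(SI))))
  →2  SKS(KK(SKS))(KK(IS)I)(II(KI)(KS(KI))(K(IS(SI))))
  →3  K(KK(SKS))(S(KK(SKS)))(KK(IS)I)(II(KI)(KS(KI))(K(IS(SI))))
  →4  KK(SKS)(KK(IS)I)(II(KI)(KS(KI))(K(IS(SI))))
  →5  K(KK(IS)I)(II(KI)(KS(KI))(K(IS(SI))))
  →6  KK(IS)I
  →7  KI

Term B:
  start: I(KK)(SK(SI))(I(KI(KS)))
  →1  KK(SK(SI))(I(KI(KS)))
  →2  K(I(KI(KS)))
  →3  K(KI(KS))
  →4  KI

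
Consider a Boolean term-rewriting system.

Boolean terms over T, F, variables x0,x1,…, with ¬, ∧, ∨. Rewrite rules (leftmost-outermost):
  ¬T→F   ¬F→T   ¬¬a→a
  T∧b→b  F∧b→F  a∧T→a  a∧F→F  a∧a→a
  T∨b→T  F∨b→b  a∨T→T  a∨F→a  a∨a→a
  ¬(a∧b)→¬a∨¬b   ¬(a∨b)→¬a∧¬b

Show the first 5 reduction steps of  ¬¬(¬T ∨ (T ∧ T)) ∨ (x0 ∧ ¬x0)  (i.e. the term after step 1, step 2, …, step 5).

Answer: after 5 steps: T

Working:
  start: ¬¬(¬T ∨ (T ∧ T)) ∨ (x0 ∧ ¬x0)
  →1  (¬T ∨ (T ∧ T)) ∨ (x0 ∧ ¬x0)
  →2  (F ∨ (T ∧ T)) ∨ (x0 ∧ ¬x0)
  →3  (T ∧ T) ∨ (x0 ∧ ¬x0)
  →4  T ∨ (x0 ∧ ¬x0)
  →5  T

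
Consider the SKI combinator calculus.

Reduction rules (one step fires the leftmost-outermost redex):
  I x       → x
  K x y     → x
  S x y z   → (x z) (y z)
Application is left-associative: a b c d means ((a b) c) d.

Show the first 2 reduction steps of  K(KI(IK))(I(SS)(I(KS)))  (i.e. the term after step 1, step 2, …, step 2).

  start: K(KI(IK))(I(SS)(I(KS)))
  [1] KI(IK)
  [2] I

Answer: after 2 steps: I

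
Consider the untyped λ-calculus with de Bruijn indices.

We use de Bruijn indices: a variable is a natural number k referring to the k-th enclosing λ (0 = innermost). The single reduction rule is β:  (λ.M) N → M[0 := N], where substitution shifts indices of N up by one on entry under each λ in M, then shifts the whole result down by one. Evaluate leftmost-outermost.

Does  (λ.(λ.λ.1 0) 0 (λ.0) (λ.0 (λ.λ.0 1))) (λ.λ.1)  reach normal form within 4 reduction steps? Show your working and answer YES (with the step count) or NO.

Answer: NO — after 4 steps the term is (λ.λ.0) (λ.0 (λ.λ.0 1)), not yet normal

Working:
  start: (λ.(λ.λ.1 0) 0 (λ.0) (λ.0 (λ.λ.0 1))) (λ.λ.1)
  [1] (λ.λ.1 0) (λ.λ.1) (λ.0) (λ.0 (λ.λ.0 1))
  [2] (λ.(λ.λ.1) 0) (λ.0) (λ.0 (λ.λ.0 1))
  [3] (λ.λ.1) (λ.0) (λ.0 (λ.λ.0 1))
  [4] (λ.λ.0) (λ.0 (λ.λ.0 1))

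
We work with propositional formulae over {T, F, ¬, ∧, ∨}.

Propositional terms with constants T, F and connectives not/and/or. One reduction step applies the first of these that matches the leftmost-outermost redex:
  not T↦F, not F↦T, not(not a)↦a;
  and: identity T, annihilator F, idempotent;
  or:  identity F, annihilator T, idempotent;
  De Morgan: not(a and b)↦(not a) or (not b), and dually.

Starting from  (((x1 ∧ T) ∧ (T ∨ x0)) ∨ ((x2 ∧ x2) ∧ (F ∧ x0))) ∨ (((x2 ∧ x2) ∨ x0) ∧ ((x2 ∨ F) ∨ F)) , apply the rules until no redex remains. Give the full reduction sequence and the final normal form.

Answer: normal form = x1 ∨ ((x2 ∨ x0) ∧ x2)  (in 10 steps)

Working:
  start: (((x1 ∧ T) ∧ (T ∨ x0)) ∨ ((x2 ∧ x2) ∧ (F ∧ x0))) ∨ (((x2 ∧ x2) ∨ x0) ∧ ((x2 ∨ F) ∨ F))
  [1] ((x1 ∧ (T ∨ x0)) ∨ ((x2 ∧ x2) ∧ (F ∧ x0))) ∨ (((x2 ∧ x2) ∨ x0) ∧ ((x2 ∨ F) ∨ F))
  [2] ((x1 ∧ T) ∨ ((x2 ∧ x2) ∧ (F ∧ x0))) ∨ (((x2 ∧ x2) ∨ x0) ∧ ((x2 ∨ F) ∨ F))
  [3] (x1 ∨ ((x2 ∧ x2) ∧ (F ∧ x0))) ∨ (((x2 ∧ x2) ∨ x0) ∧ ((x2 ∨ F) ∨ F))
  [4] (x1 ∨ (x2 ∧ (F ∧ x0))) ∨ (((x2 ∧ x2) ∨ x0) ∧ ((x2 ∨ F) ∨ F))
  [5] (x1 ∨ (x2 ∧ F)) ∨ (((x2 ∧ x2) ∨ x0) ∧ ((x2 ∨ F) ∨ F))
  [6] (x1 ∨ F) ∨ (((x2 ∧ x2) ∨ x0) ∧ ((x2 ∨ F) ∨ F))
  [7] x1 ∨ (((x2 ∧ x2) ∨ x0) ∧ ((x2 ∨ F) ∨ F))
  [8] x1 ∨ ((x2 ∨ x0) ∧ ((x2 ∨ F) ∨ F))
  [9] x1 ∨ ((x2 ∨ x0) ∧ (x2 ∨ F))
  [10] x1 ∨ ((x2 ∨ x0) ∧ x2)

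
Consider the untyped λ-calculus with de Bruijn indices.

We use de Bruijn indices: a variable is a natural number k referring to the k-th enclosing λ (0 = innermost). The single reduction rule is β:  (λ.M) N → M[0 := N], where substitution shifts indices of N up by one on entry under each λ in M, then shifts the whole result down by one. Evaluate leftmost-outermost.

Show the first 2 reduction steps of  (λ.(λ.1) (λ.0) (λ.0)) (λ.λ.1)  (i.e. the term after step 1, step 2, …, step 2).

  start: (λ.(λ.1) (λ.0) (λ.0)) (λ.λ.1)
  [1] (λ.λ.λ.1) (λ.0) (λ.0)
  [2] (λ.λ.1) (λ.0)

Answer: after 2 steps: (λ.λ.1) (λ.0)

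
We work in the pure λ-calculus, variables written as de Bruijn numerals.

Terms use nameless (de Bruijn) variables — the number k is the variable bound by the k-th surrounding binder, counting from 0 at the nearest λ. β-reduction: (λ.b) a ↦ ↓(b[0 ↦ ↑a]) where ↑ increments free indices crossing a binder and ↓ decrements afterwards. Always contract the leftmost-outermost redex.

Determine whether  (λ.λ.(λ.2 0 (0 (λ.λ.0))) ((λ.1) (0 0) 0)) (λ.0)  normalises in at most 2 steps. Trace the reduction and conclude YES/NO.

  start: (λ.λ.(λ.2 0 (0 (λ.λ.0))) ((λ.1) (0 0) 0)) (λ.0)
  [1] λ.(λ.(λ.0) 0 (0 (λ.λ.0))) ((λ.1) (0 0) 0)
  [2] λ.(λ.0) ((λ.1) (0 0) 0) ((λ.1) (0 0) 0 (λ.λ.0))

Answer: NO — after 2 steps the term is λ.(λ.0) ((λ.1) (0 0) 0) ((λ.1) (0 0) 0 (λ.λ.0)), not yet normal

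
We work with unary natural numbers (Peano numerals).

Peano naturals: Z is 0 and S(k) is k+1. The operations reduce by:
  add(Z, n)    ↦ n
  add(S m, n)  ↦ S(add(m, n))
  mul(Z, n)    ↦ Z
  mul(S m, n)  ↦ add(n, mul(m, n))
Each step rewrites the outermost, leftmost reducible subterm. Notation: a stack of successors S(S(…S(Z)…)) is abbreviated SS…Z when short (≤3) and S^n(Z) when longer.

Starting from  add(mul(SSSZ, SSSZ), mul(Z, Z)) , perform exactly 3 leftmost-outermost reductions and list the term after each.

Answer: after 3 steps: S(add(add(SSZ, mul(SSZ, SSSZ)), mul(Z, Z)))

Working:
  start: add(mul(SSSZ, SSSZ), mul(Z, Z))
  →1  add(add(SSSZ, mul(SSZ, SSSZ)), mul(Z, Z))
  →2  add(S(add(SSZ, mul(SSZ, SSSZ))), mul(Z, Z))
  →3  S(add(add(SSZ, mul(SSZ, SSSZ)), mul(Z, Z)))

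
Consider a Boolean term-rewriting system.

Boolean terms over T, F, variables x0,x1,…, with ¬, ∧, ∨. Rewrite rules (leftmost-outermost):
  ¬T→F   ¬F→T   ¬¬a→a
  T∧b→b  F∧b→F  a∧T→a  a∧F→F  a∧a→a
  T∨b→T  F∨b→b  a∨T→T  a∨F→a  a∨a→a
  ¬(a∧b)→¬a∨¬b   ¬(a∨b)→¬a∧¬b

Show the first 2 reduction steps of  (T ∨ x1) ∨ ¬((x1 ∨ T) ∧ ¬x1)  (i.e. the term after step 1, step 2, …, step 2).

  start: (T ∨ x1) ∨ ¬((x1 ∨ T) ∧ ¬x1)
  [1] T ∨ ¬((x1 ∨ T) ∧ ¬x1)
  [2] T

Answer: after 2 steps: T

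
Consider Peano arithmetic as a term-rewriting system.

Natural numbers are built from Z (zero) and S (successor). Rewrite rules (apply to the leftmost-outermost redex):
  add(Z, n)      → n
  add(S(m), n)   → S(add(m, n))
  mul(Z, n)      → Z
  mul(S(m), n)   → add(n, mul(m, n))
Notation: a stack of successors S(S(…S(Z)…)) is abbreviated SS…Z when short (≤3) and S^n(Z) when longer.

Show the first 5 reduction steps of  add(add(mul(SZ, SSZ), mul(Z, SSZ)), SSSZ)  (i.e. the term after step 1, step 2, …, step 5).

Answer: after 5 steps: S(add(add(S(add(Z, mul(Z, SSZ))), mul(Z, SSZ)), SSSZ))

Reduction:
  start: add(add(mul(SZ, SSZ), mul(Z, SSZ)), SSSZ)
  →1  add(add(add(SSZ, mul(Z, SSZ)), mul(Z, SSZ)), SSSZ)
  →2  add(add(S(add(SZ, mul(Z, SSZ))), mul(Z, SSZ)), SSSZ)
  →3  add(S(add(add(SZ, mul(Z, SSZ)), mul(Z, SSZ))), SSSZ)
  →4  S(add(add(add(SZ, mul(Z, SSZ)), mul(Z, SSZ)), SSSZ))
  →5  S(add(add(S(add(Z, mul(Z, SSZ))), mul(Z, SSZ)), SSSZ))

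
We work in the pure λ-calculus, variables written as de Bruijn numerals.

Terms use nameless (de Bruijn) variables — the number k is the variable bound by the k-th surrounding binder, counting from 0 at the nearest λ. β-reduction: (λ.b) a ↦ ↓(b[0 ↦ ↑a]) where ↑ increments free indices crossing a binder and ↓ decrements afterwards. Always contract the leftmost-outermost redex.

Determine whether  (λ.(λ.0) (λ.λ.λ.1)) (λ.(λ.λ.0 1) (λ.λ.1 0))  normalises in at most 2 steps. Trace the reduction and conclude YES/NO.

  start: (λ.(λ.0) (λ.λ.λ.1)) (λ.(λ.λ.0 1) (λ.λ.1 0))
  [1] (λ.0) (λ.λ.λ.1)
  [2] λ.λ.λ.1

Answer: YES — reaches normal form λ.λ.λ.1 in 2 ≤ 2 steps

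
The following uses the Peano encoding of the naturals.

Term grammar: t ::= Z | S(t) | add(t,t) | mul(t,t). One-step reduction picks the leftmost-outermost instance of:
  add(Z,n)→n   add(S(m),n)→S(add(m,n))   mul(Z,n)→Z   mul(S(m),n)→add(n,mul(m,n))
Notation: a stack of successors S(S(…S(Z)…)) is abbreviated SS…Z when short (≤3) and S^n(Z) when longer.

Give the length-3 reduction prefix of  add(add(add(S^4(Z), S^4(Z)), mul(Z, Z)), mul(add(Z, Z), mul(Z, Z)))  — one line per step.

  start: add(add(add(S^4(Z), S^4(Z)), mul(Z, Z)), mul(add(Z, Z), mul(Z, Z)))
  →1  add(add(S(add(SSSZ, S^4(Z))), mul(Z, Z)), mul(add(Z, Z), mul(Z, Z)))
  →2  add(S(add(add(SSSZ, S^4(Z)), mul(Z, Z))), mul(add(Z, Z), mul(Z, Z)))
  →3  S(add(add(add(SSSZ, S^4(Z)), mul(Z, Z)), mul(add(Z, Z), mul(Z, Z))))

Answer: after 3 steps: S(add(add(add(SSSZ, S^4(Z)), mul(Z, Z)), mul(add(Z, Z), mul(Z, Z))))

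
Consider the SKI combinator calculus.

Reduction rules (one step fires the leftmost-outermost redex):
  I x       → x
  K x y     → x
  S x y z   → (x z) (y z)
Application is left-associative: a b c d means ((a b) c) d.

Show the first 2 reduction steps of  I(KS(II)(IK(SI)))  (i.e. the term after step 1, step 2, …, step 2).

Answer: after 2 steps: S(IK(SI))

Derivation:
  start: I(KS(II)(IK(SI)))
  →1  KS(II)(IK(SI))
  →2  S(IK(SI))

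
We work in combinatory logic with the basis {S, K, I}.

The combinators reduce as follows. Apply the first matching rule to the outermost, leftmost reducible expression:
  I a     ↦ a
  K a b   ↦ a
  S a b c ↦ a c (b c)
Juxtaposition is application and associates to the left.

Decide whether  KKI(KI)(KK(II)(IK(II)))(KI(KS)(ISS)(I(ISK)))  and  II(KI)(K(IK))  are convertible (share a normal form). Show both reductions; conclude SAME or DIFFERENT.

Term A:
  start: KKI(KI)(KK(II)(IK(II)))(KI(KS)(ISS)(I(ISK)))
  step 1: K(KI)(KK(II)(IK(II)))(KI(KS)(ISS)(I(ISK)))
  step 2: KI(KI(KS)(ISS)(I(ISK)))
  step 3: I

Term B:
  start: II(KI)(K(IK))
  step 1: I(KI)(K(IK))
  step 2: KI(K(IK))
  step 3: I

Answer: SAME — A ⇓ I, B ⇓ I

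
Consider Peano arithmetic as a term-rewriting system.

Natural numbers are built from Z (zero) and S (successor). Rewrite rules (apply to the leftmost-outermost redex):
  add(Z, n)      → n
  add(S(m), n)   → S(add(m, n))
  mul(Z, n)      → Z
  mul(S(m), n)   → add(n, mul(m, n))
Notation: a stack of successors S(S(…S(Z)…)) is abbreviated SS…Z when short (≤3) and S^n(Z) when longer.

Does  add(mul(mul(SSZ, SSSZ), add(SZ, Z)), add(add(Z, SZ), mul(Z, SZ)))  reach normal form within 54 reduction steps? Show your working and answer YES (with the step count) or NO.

Answer: YES — reaches normal form S^7(Z) in 53 ≤ 54 steps

Reduction:
  start: add(mul(mul(SSZ, SSSZ), add(SZ, Z)), add(add(Z, SZ), mul(Z, SZ)))
  step 1: add(mul(add(SSSZ, mul(SZ, SSSZ)), add(SZ, Z)), add(add(Z, SZ), mul(Z, SZ)))
  step 2: add(mul(S(add(SSZ, mul(SZ, SSSZ))), add(SZ, Z)), add(add(Z, SZ), mul(Z, SZ)))
  step 3: add(add(add(SZ, Z), mul(add(SSZ, mul(SZ, SSSZ)), add(SZ, Z))), add(add(Z, SZ), mul(Z, SZ)))
  step 4: add(add(S(add(Z, Z)), mul(add(SSZ, mul(SZ, SSSZ)), add(SZ, Z))), add(add(Z, SZ), mul(Z, SZ)))
  step 5: add(S(add(add(Z, Z), mul(add(SSZ, mul(SZ, SSSZ)), add(SZ, Z)))), add(add(Z, SZ), mul(Z, SZ)))
  step 6: S(add(add(add(Z, Z), mul(add(SSZ, mul(SZ, SSSZ)), add(SZ, Z))), add(add(Z, SZ), mul(Z, SZ))))
  step 7: S(add(add(Z, mul(add(SSZ, mul(SZ, SSSZ)), add(SZ, Z))), add(add(Z, SZ), mul(Z, SZ))))
  step 8: S(add(mul(add(SSZ, mul(SZ, SSSZ)), add(SZ, Z)), add(add(Z, SZ), mul(Z, SZ))))
  step 9: S(add(mul(S(add(SZ, mul(SZ, SSSZ))), add(SZ, Z)), add(add(Z, SZ), mul(Z, SZ))))
  step 10: S(add(add(add(SZ, Z), mul(add(SZ, mul(SZ, SSSZ)), add(SZ, Z))), add(add(Z, SZ), mul(Z, SZ))))
  step 11: S(add(add(S(add(Z, Z)), mul(add(SZ, mul(SZ, SSSZ)), add(SZ, Z))), add(add(Z, SZ), mul(Z, SZ))))
  step 12: S(add(S(add(add(Z, Z), mul(add(SZ, mul(SZ, SSSZ)), add(SZ, Z)))), add(add(Z, SZ), mul(Z, SZ))))
  step 13: S(S(add(add(add(Z, Z), mul(add(SZ, mul(SZ, SSSZ)), add(SZ, Z))), add(add(Z, SZ), mul(Z, SZ)))))
  step 14: S(S(add(add(Z, mul(add(SZ, mul(SZ, SSSZ)), add(SZ, Z))), add(add(Z, SZ), mul(Z, SZ)))))
  step 15: S(S(add(mul(add(SZ, mul(SZ, SSSZ)), add(SZ, Z)), add(add(Z, SZ), mul(Z, SZ)))))
  step 16: S(S(add(mul(S(add(Z, mul(SZ, SSSZ))), add(SZ, Z)), add(add(Z, SZ), mul(Z, SZ)))))
  step 17: S(S(add(add(add(SZ, Z), mul(add(Z, mul(SZ, SSSZ)), add(SZ, Z))), add(add(Z, SZ), mul(Z, SZ)))))
  step 18: S(S(add(add(S(add(Z, Z)), mul(add(Z, mul(SZ, SSSZ)), add(SZ, Z))), add(add(Z, SZ), mul(Z, SZ)))))
  step 19: S(S(add(S(add(add(Z, Z), mul(add(Z, mul(SZ, SSSZ)), add(SZ, Z)))), add(add(Z, SZ), mul(Z, SZ)))))
  step 20: S(S(S(add(add(add(Z, Z), mul(add(Z, mul(SZ, SSSZ)), add(SZ, Z))), add(add(Z, SZ), mul(Z, SZ))))))
  step 21: S(S(S(add(add(Z, mul(add(Z, mul(SZ, SSSZ)), add(SZ, Z))), add(add(Z, SZ), mul(Z, SZ))))))
  step 22: S(S(S(add(mul(add(Z, mul(SZ, SSSZ)), add(SZ, Z)), add(add(Z, SZ), mul(Z, SZ))))))
  step 23: S(S(S(add(mul(mul(SZ, SSSZ), add(SZ, Z)), add(add(Z, SZ), mul(Z, SZ))))))
  step 24: S(S(S(add(mul(add(SSSZ, mul(Z, SSSZ)), add(SZ, Z)), add(add(Z, SZ), mul(Z, SZ))))))
  step 25: S(S(S(add(mul(S(add(SSZ, mul(Z, SSSZ))), add(SZ, Z)), add(add(Z, SZ), mul(Z, SZ))))))
  step 26: S(S(S(add(add(add(SZ, Z), mul(add(SSZ, mul(Z, SSSZ)), add(SZ, Z))), add(add(Z, SZ), mul(Z, SZ))))))
  step 27: S(S(S(add(add(S(add(Z, Z)), mul(add(SSZ, mul(Z, SSSZ)), add(SZ, Z))), add(add(Z, SZ), mul(Z, SZ))))))
  step 28: S(S(S(add(S(add(add(Z, Z), mul(add(SSZ, mul(Z, SSSZ)), add(SZ, Z)))), add(add(Z, SZ), mul(Z, SZ))))))
  step 29: S(S(S(S(add(add(add(Z, Z), mul(add(SSZ, mul(Z, SSSZ)), add(SZ, Z))), add(add(Z, SZ), mul(Z, SZ)))))))
  step 30: S(S(S(S(add(add(Z, mul(add(SSZ, mul(Z, SSSZ)), add(SZ, Z))), add(add(Z, SZ), mul(Z, SZ)))))))
  step 31: S(S(S(S(add(mul(add(SSZ, mul(Z, SSSZ)), add(SZ, Z)), add(add(Z, SZ), mul(Z, SZ)))))))
  step 32: S(S(S(S(add(mul(S(add(SZ, mul(Z, SSSZ))), add(SZ, Z)), add(add(Z, SZ), mul(Z, SZ)))))))
  step 33: S(S(S(S(add(add(add(SZ, Z), mul(add(SZ, mul(Z, SSSZ)), add(SZ, Z))), add(add(Z, SZ), mul(Z, SZ)))))))
  step 34: S(S(S(S(add(add(S(add(Z, Z)), mul(add(SZ, mul(Z, SSSZ)), add(SZ, Z))), add(add(Z, SZ), mul(Z, SZ)))))))
  step 35: S(S(S(S(add(S(add(add(Z, Z), mul(add(SZ, mul(Z, SSSZ)), add(SZ, Z)))), add(add(Z, SZ), mul(Z, SZ)))))))
  step 36: S(S(S(S(S(add(add(add(Z, Z), mul(add(SZ, mul(Z, SSSZ)), add(SZ, Z))), add(add(Z, SZ), mul(Z, SZ))))))))
  step 37: S(S(S(S(S(add(add(Z, mul(add(SZ, mul(Z, SSSZ)), add(SZ, Z))), add(add(Z, SZ), mul(Z, SZ))))))))
  step 38: S(S(S(S(S(add(mul(add(SZ, mul(Z, SSSZ)), add(SZ, Z)), add(add(Z, SZ), mul(Z, SZ))))))))
  step 39: S(S(S(S(S(add(mul(S(add(Z, mul(Z, SSSZ))), add(SZ, Z)), add(add(Z, SZ), mul(Z, SZ))))))))
  step 40: S(S(S(S(S(add(add(add(SZ, Z), mul(add(Z, mul(Z, SSSZ)), add(SZ, Z))), add(add(Z, SZ), mul(Z, SZ))))))))
  step 41: S(S(S(S(S(add(add(S(add(Z, Z)), mul(add(Z, mul(Z, SSSZ)), add(SZ, Z))), add(add(Z, SZ), mul(Z, SZ))))))))
  step 42: S(S(S(S(S(add(S(add(add(Z, Z), mul(add(Z, mul(Z, SSSZ)), add(SZ, Z)))), add(add(Z, SZ), mul(Z, SZ))))))))
  step 43: S(S(S(S(S(S(add(add(add(Z, Z), mul(add(Z, mul(Z, SSSZ)), add(SZ, Z))), add(add(Z, SZ), mul(Z, SZ)))))))))
  step 44: S(S(S(S(S(S(add(add(Z, mul(add(Z, mul(Z, SSSZ)), add(SZ, Z))), add(add(Z, SZ), mul(Z, SZ)))))))))
  step 45: S(S(S(S(S(S(add(mul(add(Z, mul(Z, SSSZ)), add(SZ, Z)), add(add(Z, SZ), mul(Z, SZ)))))))))
  step 46: S(S(S(S(S(S(add(mul(mul(Z, SSSZ), add(SZ, Z)), add(add(Z, SZ), mul(Z, SZ)))))))))
  step 47: S(S(S(S(S(S(add(mul(Z, add(SZ, Z)), add(add(Z, SZ), mul(Z, SZ)))))))))
  step 48: S(S(S(S(S(S(add(Z, add(add(Z, SZ), mul(Z, SZ)))))))))
  step 49: S(S(S(S(S(S(add(add(Z, SZ), mul(Z, SZ))))))))
  step 50: S(S(S(S(S(S(add(SZ, mul(Z, SZ))))))))
  step 51: S(S(S(S(S(S(S(add(Z, mul(Z, SZ)))))))))
  step 52: S(S(S(S(S(S(S(mul(Z, SZ))))))))
  step 53: S^7(Z)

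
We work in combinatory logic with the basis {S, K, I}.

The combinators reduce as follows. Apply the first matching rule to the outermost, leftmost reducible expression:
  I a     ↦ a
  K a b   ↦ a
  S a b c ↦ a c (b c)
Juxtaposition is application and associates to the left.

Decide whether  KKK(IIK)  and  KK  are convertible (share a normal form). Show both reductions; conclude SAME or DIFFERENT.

Answer: SAME — A ⇓ KK, B ⇓ KK

Derivation:
Term A:
  start: KKK(IIK)
  step 1: K(IIK)
  step 2: K(IK)
  step 3: KK

Term B:
  start: KK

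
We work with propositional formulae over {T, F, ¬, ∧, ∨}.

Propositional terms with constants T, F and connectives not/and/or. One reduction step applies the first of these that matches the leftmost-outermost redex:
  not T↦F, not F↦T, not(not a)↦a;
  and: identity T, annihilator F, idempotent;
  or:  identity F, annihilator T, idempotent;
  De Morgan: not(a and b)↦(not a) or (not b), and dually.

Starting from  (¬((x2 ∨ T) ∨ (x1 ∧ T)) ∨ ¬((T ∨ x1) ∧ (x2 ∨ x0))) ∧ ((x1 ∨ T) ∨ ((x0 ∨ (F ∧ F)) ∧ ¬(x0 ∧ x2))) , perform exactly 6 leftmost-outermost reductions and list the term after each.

  start: (¬((x2 ∨ T) ∨ (x1 ∧ T)) ∨ ¬((T ∨ x1) ∧ (x2 ∨ x0))) ∧ ((x1 ∨ T) ∨ ((x0 ∨ (F ∧ F)) ∧ ¬(x0 ∧ x2)))
  →1  ((¬(x2 ∨ T) ∧ ¬(x1 ∧ T)) ∨ ¬((T ∨ x1) ∧ (x2 ∨ x0))) ∧ ((x1 ∨ T) ∨ ((x0 ∨ (F ∧ F)) ∧ ¬(x0 ∧ x2)))
  →2  (((¬x2 ∧ ¬T) ∧ ¬(x1 ∧ T)) ∨ ¬((T ∨ x1) ∧ (x2 ∨ x0))) ∧ ((x1 ∨ T) ∨ ((x0 ∨ (F ∧ F)) ∧ ¬(x0 ∧ x2)))
  →3  (((¬x2 ∧ F) ∧ ¬(x1 ∧ T)) ∨ ¬((T ∨ x1) ∧ (x2 ∨ x0))) ∧ ((x1 ∨ T) ∨ ((x0 ∨ (F ∧ F)) ∧ ¬(x0 ∧ x2)))
  →4  ((F ∧ ¬(x1 ∧ T)) ∨ ¬((T ∨ x1) ∧ (x2 ∨ x0))) ∧ ((x1 ∨ T) ∨ ((x0 ∨ (F ∧ F)) ∧ ¬(x0 ∧ x2)))
  →5  (F ∨ ¬((T ∨ x1) ∧ (x2 ∨ x0))) ∧ ((x1 ∨ T) ∨ ((x0 ∨ (F ∧ F)) ∧ ¬(x0 ∧ x2)))
  →6  ¬((T ∨ x1) ∧ (x2 ∨ x0)) ∧ ((x1 ∨ T) ∨ ((x0 ∨ (F ∧ F)) ∧ ¬(x0 ∧ x2)))

Answer: after 6 steps: ¬((T ∨ x1) ∧ (x2 ∨ x0)) ∧ ((x1 ∨ T) ∨ ((x0 ∨ (F ∧ F)) ∧ ¬(x0 ∧ x2)))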